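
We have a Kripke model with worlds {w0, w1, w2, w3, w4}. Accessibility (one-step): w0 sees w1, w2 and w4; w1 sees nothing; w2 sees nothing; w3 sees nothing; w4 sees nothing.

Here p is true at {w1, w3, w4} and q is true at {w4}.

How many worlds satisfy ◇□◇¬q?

1

w0: successors {w1, w2, w4}; □◇¬q there: w1:T, w2:T, w4:T. ✓
w1: no successors, so ◇□◇¬q fails. ✗
w2: no successors, so ◇□◇¬q fails. ✗
w3: no successors, so ◇□◇¬q fails. ✗
w4: no successors, so ◇□◇¬q fails. ✗
Satisfying worlds: {w0}.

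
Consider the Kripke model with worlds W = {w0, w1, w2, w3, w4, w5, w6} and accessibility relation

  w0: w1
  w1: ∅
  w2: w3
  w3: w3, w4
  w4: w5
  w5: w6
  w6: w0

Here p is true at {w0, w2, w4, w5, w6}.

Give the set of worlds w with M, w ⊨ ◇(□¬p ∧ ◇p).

∅

w0: successors {w1}; □¬p ∧ ◇p there: w1:F. ✗
w1: no successors, so ◇(□¬p ∧ ◇p) fails. ✗
w2: successors {w3}; □¬p ∧ ◇p there: w3:F. ✗
w3: successors {w3, w4}; □¬p ∧ ◇p there: w3:F, w4:F. ✗
w4: successors {w5}; □¬p ∧ ◇p there: w5:F. ✗
w5: successors {w6}; □¬p ∧ ◇p there: w6:F. ✗
w6: successors {w0}; □¬p ∧ ◇p there: w0:F. ✗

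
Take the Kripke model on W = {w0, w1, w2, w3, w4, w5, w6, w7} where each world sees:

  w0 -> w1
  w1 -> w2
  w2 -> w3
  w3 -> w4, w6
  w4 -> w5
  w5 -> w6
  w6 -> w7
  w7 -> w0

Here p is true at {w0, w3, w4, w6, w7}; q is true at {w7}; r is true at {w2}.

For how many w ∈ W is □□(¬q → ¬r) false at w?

w0: successors {w1}; □(¬q → ¬r) there: w1:F. ✗
w1: successors {w2}; □(¬q → ¬r) there: w2:T. ✓
w2: successors {w3}; □(¬q → ¬r) there: w3:T. ✓
w3: successors {w4, w6}; □(¬q → ¬r) there: w4:T, w6:T. ✓
w4: successors {w5}; □(¬q → ¬r) there: w5:T. ✓
w5: successors {w6}; □(¬q → ¬r) there: w6:T. ✓
w6: successors {w7}; □(¬q → ¬r) there: w7:T. ✓
w7: successors {w0}; □(¬q → ¬r) there: w0:T. ✓
Satisfying worlds: {w1, w2, w3, w4, w5, w6, w7}.
So □□(¬q → ¬r) fails at the other 1 world.

1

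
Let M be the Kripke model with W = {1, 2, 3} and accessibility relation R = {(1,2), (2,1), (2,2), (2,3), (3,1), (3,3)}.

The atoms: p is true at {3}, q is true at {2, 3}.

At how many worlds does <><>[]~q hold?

1: successors {2}; <>[]~q there: 2:F. ✗
2: successors {1, 2, 3}; <>[]~q there: 1:F, 2:F, 3:F. ✗
3: successors {1, 3}; <>[]~q there: 1:F, 3:F. ✗
Satisfying worlds: ∅.

0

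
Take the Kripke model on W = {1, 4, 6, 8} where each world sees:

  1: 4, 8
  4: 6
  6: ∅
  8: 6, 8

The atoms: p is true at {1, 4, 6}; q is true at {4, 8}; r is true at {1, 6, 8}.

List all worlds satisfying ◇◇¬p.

1: successors {4, 8}; ◇¬p there: 4:F, 8:T. ✓
4: successors {6}; ◇¬p there: 6:F. ✗
6: no successors, so ◇◇¬p fails. ✗
8: successors {6, 8}; ◇¬p there: 6:F, 8:T. ✓

{1, 8}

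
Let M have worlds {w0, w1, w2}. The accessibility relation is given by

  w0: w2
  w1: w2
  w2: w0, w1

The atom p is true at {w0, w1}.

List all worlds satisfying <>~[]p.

w0: successors {w2}; ~[]p there: w2:F. ✗
w1: successors {w2}; ~[]p there: w2:F. ✗
w2: successors {w0, w1}; ~[]p there: w0:T, w1:T. ✓

{w2}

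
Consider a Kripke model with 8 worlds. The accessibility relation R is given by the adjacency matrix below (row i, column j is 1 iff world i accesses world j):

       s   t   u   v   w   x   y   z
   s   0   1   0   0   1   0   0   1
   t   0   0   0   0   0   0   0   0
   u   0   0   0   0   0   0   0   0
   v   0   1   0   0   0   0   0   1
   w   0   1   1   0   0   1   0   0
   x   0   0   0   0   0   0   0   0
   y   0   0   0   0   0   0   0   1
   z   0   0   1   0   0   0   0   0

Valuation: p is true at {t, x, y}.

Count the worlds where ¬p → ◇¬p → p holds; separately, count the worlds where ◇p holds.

4 and 3

For ¬p → ◇¬p → p:
s: ¬p is T, ◇¬p → p is F. ✗
t: ¬p is F, ◇¬p → p is T. ✓
u: ¬p is T, ◇¬p → p is T. ✓
v: ¬p is T, ◇¬p → p is F. ✗
w: ¬p is T, ◇¬p → p is F. ✗
x: ¬p is F, ◇¬p → p is T. ✓
y: ¬p is F, ◇¬p → p is T. ✓
z: ¬p is T, ◇¬p → p is F. ✗
— 4 worlds.
For ◇p:
s: successors {t, w, z}; p there: t:T, w:F, z:F. ✓
t: no successors, so ◇p fails. ✗
u: no successors, so ◇p fails. ✗
v: successors {t, z}; p there: t:T, z:F. ✓
w: successors {t, u, x}; p there: t:T, u:F, x:T. ✓
x: no successors, so ◇p fails. ✗
y: successors {z}; p there: z:F. ✗
z: successors {u}; p there: u:F. ✗
— 3 worlds.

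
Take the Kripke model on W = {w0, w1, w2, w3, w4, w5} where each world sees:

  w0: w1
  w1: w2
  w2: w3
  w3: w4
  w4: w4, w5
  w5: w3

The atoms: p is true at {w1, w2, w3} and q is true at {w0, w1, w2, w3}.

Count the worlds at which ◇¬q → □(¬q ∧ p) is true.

w0: ◇¬q is F, □(¬q ∧ p) is F. ✓
w1: ◇¬q is F, □(¬q ∧ p) is F. ✓
w2: ◇¬q is F, □(¬q ∧ p) is F. ✓
w3: ◇¬q is T, □(¬q ∧ p) is F. ✗
w4: ◇¬q is T, □(¬q ∧ p) is F. ✗
w5: ◇¬q is F, □(¬q ∧ p) is F. ✓
Satisfying worlds: {w0, w1, w2, w5}.

4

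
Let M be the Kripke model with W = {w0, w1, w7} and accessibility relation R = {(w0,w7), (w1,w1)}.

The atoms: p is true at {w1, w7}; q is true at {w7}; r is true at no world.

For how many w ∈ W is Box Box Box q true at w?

2

w0: successors {w7}; Box Box q there: w7:T. ✓
w1: successors {w1}; Box Box q there: w1:F. ✗
w7: no successors, so Box Box Box q holds vacuously. ✓
Satisfying worlds: {w0, w7}.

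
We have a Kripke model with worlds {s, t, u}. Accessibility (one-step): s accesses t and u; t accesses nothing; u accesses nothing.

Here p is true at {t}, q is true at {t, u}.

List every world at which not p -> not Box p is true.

s: not p is T, not Box p is T. ✓
t: not p is F, not Box p is F. ✓
u: not p is T, not Box p is F. ✗

{s, t}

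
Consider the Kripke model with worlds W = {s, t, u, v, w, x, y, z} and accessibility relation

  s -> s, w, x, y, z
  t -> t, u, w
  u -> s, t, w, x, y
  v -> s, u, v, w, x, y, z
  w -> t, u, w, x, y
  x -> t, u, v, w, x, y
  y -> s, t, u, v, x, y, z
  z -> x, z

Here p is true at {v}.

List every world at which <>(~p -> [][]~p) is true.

s: successors {s, w, x, y, z}; ~p -> [][]~p there: s:F, w:F, x:F, y:F, z:F. ✗
t: successors {t, u, w}; ~p -> [][]~p there: t:T, u:F, w:F. ✓
u: successors {s, t, w, x, y}; ~p -> [][]~p there: s:F, t:T, w:F, x:F, y:F. ✓
v: successors {s, u, v, w, x, y, z}; ~p -> [][]~p there: s:F, u:F, v:T, w:F, x:F, y:F, z:F. ✓
w: successors {t, u, w, x, y}; ~p -> [][]~p there: t:T, u:F, w:F, x:F, y:F. ✓
x: successors {t, u, v, w, x, y}; ~p -> [][]~p there: t:T, u:F, v:T, w:F, x:F, y:F. ✓
y: successors {s, t, u, v, x, y, z}; ~p -> [][]~p there: s:F, t:T, u:F, v:T, x:F, y:F, z:F. ✓
z: successors {x, z}; ~p -> [][]~p there: x:F, z:F. ✗

{t, u, v, w, x, y}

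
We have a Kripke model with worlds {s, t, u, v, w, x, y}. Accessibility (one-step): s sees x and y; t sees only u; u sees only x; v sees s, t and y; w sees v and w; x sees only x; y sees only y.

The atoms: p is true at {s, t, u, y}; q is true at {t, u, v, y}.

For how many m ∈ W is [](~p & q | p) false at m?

4

s: successors {x, y}; ~p & q | p there: x:F, y:T. ✗
t: successors {u}; ~p & q | p there: u:T. ✓
u: successors {x}; ~p & q | p there: x:F. ✗
v: successors {s, t, y}; ~p & q | p there: s:T, t:T, y:T. ✓
w: successors {v, w}; ~p & q | p there: v:T, w:F. ✗
x: successors {x}; ~p & q | p there: x:F. ✗
y: successors {y}; ~p & q | p there: y:T. ✓
Satisfying worlds: {t, v, y}.
So [](~p & q | p) fails at the other 4 worlds.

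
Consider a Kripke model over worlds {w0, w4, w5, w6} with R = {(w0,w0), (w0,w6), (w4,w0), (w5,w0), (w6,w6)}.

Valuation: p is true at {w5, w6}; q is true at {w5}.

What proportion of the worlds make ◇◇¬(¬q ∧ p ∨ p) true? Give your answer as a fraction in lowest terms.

3/4

w0: successors {w0, w6}; ◇¬(¬q ∧ p ∨ p) there: w0:T, w6:F. ✓
w4: successors {w0}; ◇¬(¬q ∧ p ∨ p) there: w0:T. ✓
w5: successors {w0}; ◇¬(¬q ∧ p ∨ p) there: w0:T. ✓
w6: successors {w6}; ◇¬(¬q ∧ p ∨ p) there: w6:F. ✗
That's 3 of 4 worlds, so 3/4.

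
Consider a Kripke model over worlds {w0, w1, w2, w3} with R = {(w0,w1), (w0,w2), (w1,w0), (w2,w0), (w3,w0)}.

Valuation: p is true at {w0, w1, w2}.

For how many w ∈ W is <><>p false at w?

0

w0: successors {w1, w2}; <>p there: w1:T, w2:T. ✓
w1: successors {w0}; <>p there: w0:T. ✓
w2: successors {w0}; <>p there: w0:T. ✓
w3: successors {w0}; <>p there: w0:T. ✓
Satisfying worlds: {w0, w1, w2, w3}.
So <><>p fails at the other 0 worlds.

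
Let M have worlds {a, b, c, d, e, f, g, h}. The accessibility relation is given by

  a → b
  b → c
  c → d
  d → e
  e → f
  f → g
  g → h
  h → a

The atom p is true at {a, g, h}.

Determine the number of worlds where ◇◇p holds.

a: successors {b}; ◇p there: b:F. ✗
b: successors {c}; ◇p there: c:F. ✗
c: successors {d}; ◇p there: d:F. ✗
d: successors {e}; ◇p there: e:F. ✗
e: successors {f}; ◇p there: f:T. ✓
f: successors {g}; ◇p there: g:T. ✓
g: successors {h}; ◇p there: h:T. ✓
h: successors {a}; ◇p there: a:F. ✗
Satisfying worlds: {e, f, g}.

3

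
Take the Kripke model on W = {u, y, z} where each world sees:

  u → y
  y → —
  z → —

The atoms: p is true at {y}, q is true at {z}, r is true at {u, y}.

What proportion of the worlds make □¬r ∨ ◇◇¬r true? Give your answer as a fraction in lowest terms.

2/3

u: □¬r is F, ◇◇¬r is F. ✗
y: □¬r is T, ◇◇¬r is F. ✓
z: □¬r is T, ◇◇¬r is F. ✓
That's 2 of 3 worlds, so 2/3.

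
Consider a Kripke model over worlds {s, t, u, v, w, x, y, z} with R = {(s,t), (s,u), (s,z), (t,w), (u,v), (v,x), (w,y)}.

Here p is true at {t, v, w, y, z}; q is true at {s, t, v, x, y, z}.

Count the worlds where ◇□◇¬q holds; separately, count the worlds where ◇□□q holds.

3 and 5

For ◇□◇¬q:
s: successors {t, u, z}; □◇¬q there: t:F, u:F, z:T. ✓
t: successors {w}; □◇¬q there: w:F. ✗
u: successors {v}; □◇¬q there: v:F. ✗
v: successors {x}; □◇¬q there: x:T. ✓
w: successors {y}; □◇¬q there: y:T. ✓
x: no successors, so ◇□◇¬q fails. ✗
y: no successors, so ◇□◇¬q fails. ✗
z: no successors, so ◇□◇¬q fails. ✗
— 3 worlds.
For ◇□□q:
s: successors {t, u, z}; □□q there: t:T, u:T, z:T. ✓
t: successors {w}; □□q there: w:T. ✓
u: successors {v}; □□q there: v:T. ✓
v: successors {x}; □□q there: x:T. ✓
w: successors {y}; □□q there: y:T. ✓
x: no successors, so ◇□□q fails. ✗
y: no successors, so ◇□□q fails. ✗
z: no successors, so ◇□□q fails. ✗
— 5 worlds.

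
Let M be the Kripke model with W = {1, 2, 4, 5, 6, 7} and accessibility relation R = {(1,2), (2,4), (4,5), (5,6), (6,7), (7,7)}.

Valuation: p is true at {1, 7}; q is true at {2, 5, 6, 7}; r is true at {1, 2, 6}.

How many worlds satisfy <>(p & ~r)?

1: successors {2}; p & ~r there: 2:F. ✗
2: successors {4}; p & ~r there: 4:F. ✗
4: successors {5}; p & ~r there: 5:F. ✗
5: successors {6}; p & ~r there: 6:F. ✗
6: successors {7}; p & ~r there: 7:T. ✓
7: successors {7}; p & ~r there: 7:T. ✓
Satisfying worlds: {6, 7}.

2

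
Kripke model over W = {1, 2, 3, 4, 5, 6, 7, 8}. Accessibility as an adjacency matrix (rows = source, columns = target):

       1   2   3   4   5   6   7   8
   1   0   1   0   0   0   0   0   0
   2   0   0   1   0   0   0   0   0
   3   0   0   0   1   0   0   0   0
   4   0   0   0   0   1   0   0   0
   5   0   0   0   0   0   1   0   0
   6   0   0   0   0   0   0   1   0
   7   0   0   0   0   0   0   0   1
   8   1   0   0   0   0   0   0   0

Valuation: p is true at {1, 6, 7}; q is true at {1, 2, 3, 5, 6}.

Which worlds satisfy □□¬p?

{1, 2, 3, 6, 8}

1: successors {2}; □¬p there: 2:T. ✓
2: successors {3}; □¬p there: 3:T. ✓
3: successors {4}; □¬p there: 4:T. ✓
4: successors {5}; □¬p there: 5:F. ✗
5: successors {6}; □¬p there: 6:F. ✗
6: successors {7}; □¬p there: 7:T. ✓
7: successors {8}; □¬p there: 8:F. ✗
8: successors {1}; □¬p there: 1:T. ✓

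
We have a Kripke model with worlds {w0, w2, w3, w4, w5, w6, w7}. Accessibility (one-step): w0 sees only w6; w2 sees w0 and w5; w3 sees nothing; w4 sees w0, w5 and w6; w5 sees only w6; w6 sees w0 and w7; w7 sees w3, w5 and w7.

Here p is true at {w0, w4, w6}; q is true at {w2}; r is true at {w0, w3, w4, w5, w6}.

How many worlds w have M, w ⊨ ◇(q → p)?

6

w0: successors {w6}; q → p there: w6:T. ✓
w2: successors {w0, w5}; q → p there: w0:T, w5:T. ✓
w3: no successors, so ◇(q → p) fails. ✗
w4: successors {w0, w5, w6}; q → p there: w0:T, w5:T, w6:T. ✓
w5: successors {w6}; q → p there: w6:T. ✓
w6: successors {w0, w7}; q → p there: w0:T, w7:T. ✓
w7: successors {w3, w5, w7}; q → p there: w3:T, w5:T, w7:T. ✓
Satisfying worlds: {w0, w2, w4, w5, w6, w7}.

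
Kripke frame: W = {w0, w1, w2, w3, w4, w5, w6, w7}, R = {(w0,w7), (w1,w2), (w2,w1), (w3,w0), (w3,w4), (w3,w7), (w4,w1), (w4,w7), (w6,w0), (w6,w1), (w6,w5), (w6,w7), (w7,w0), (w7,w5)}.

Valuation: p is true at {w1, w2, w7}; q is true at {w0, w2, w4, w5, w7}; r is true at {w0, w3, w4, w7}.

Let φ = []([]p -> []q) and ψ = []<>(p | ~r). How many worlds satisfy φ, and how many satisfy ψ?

For []([]p -> []q):
w0: successors {w7}; []p -> []q there: w7:T. ✓
w1: successors {w2}; []p -> []q there: w2:F. ✗
w2: successors {w1}; []p -> []q there: w1:T. ✓
w3: successors {w0, w4, w7}; []p -> []q there: w0:T, w4:F, w7:T. ✗
w4: successors {w1, w7}; []p -> []q there: w1:T, w7:T. ✓
w5: no successors, so []([]p -> []q) holds vacuously. ✓
w6: successors {w0, w1, w5, w7}; []p -> []q there: w0:T, w1:T, w5:T, w7:T. ✓
w7: successors {w0, w5}; []p -> []q there: w0:T, w5:T. ✓
— 6 worlds.
For []<>(p | ~r):
w0: successors {w7}; <>(p | ~r) there: w7:T. ✓
w1: successors {w2}; <>(p | ~r) there: w2:T. ✓
w2: successors {w1}; <>(p | ~r) there: w1:T. ✓
w3: successors {w0, w4, w7}; <>(p | ~r) there: w0:T, w4:T, w7:T. ✓
w4: successors {w1, w7}; <>(p | ~r) there: w1:T, w7:T. ✓
w5: no successors, so []<>(p | ~r) holds vacuously. ✓
w6: successors {w0, w1, w5, w7}; <>(p | ~r) there: w0:T, w1:T, w5:F, w7:T. ✗
w7: successors {w0, w5}; <>(p | ~r) there: w0:T, w5:F. ✗
— 6 worlds.

6 and 6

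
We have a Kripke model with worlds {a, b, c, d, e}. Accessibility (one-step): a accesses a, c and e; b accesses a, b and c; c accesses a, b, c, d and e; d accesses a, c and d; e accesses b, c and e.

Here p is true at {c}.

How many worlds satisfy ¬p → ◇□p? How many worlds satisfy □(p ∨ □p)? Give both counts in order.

For ¬p → ◇□p:
a: ¬p is T, ◇□p is F. ✗
b: ¬p is T, ◇□p is F. ✗
c: ¬p is F, ◇□p is F. ✓
d: ¬p is T, ◇□p is F. ✗
e: ¬p is T, ◇□p is F. ✗
— 1 world.
For □(p ∨ □p):
a: successors {a, c, e}; p ∨ □p there: a:F, c:T, e:F. ✗
b: successors {a, b, c}; p ∨ □p there: a:F, b:F, c:T. ✗
c: successors {a, b, c, d, e}; p ∨ □p there: a:F, b:F, c:T, d:F, e:F. ✗
d: successors {a, c, d}; p ∨ □p there: a:F, c:T, d:F. ✗
e: successors {b, c, e}; p ∨ □p there: b:F, c:T, e:F. ✗
— 0 worlds.

1 and 0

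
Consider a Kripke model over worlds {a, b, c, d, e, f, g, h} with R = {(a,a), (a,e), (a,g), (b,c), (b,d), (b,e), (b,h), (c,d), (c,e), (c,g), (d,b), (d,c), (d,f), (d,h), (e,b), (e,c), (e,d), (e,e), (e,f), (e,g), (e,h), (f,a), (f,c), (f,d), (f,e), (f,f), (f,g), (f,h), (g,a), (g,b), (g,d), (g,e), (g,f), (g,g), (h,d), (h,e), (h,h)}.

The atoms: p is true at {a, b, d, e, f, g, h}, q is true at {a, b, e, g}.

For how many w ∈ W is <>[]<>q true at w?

a: successors {a, e, g}; []<>q there: a:T, e:T, g:T. ✓
b: successors {c, d, e, h}; []<>q there: c:T, d:T, e:T, h:T. ✓
c: successors {d, e, g}; []<>q there: d:T, e:T, g:T. ✓
d: successors {b, c, f, h}; []<>q there: b:T, c:T, f:T, h:T. ✓
e: successors {b, c, d, e, f, g, h}; []<>q there: b:T, c:T, d:T, e:T, f:T, g:T, h:T. ✓
f: successors {a, c, d, e, f, g, h}; []<>q there: a:T, c:T, d:T, e:T, f:T, g:T, h:T. ✓
g: successors {a, b, d, e, f, g}; []<>q there: a:T, b:T, d:T, e:T, f:T, g:T. ✓
h: successors {d, e, h}; []<>q there: d:T, e:T, h:T. ✓
Satisfying worlds: {a, b, c, d, e, f, g, h}.

8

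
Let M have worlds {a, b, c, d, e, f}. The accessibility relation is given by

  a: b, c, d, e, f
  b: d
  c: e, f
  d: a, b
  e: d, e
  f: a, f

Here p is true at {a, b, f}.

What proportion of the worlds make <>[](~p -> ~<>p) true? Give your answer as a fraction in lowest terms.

5/6

a: successors {b, c, d, e, f}; [](~p -> ~<>p) there: b:F, c:T, d:T, e:F, f:T. ✓
b: successors {d}; [](~p -> ~<>p) there: d:T. ✓
c: successors {e, f}; [](~p -> ~<>p) there: e:F, f:T. ✓
d: successors {a, b}; [](~p -> ~<>p) there: a:F, b:F. ✗
e: successors {d, e}; [](~p -> ~<>p) there: d:T, e:F. ✓
f: successors {a, f}; [](~p -> ~<>p) there: a:F, f:T. ✓
That's 5 of 6 worlds, so 5/6.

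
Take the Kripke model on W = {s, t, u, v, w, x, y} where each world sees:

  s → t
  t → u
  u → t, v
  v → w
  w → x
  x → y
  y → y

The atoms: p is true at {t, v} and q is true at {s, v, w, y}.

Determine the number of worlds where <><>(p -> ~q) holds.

7

s: successors {t}; <>(p -> ~q) there: t:T. ✓
t: successors {u}; <>(p -> ~q) there: u:T. ✓
u: successors {t, v}; <>(p -> ~q) there: t:T, v:T. ✓
v: successors {w}; <>(p -> ~q) there: w:T. ✓
w: successors {x}; <>(p -> ~q) there: x:T. ✓
x: successors {y}; <>(p -> ~q) there: y:T. ✓
y: successors {y}; <>(p -> ~q) there: y:T. ✓
Satisfying worlds: {s, t, u, v, w, x, y}.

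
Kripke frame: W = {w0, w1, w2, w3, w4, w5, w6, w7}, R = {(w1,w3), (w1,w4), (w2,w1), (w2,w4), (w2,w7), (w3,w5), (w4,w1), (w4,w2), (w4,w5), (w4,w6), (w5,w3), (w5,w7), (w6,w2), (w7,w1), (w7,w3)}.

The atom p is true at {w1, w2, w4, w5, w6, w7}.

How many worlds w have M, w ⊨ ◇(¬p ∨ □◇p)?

7

w0: no successors, so ◇(¬p ∨ □◇p) fails. ✗
w1: successors {w3, w4}; ¬p ∨ □◇p there: w3:T, w4:T. ✓
w2: successors {w1, w4, w7}; ¬p ∨ □◇p there: w1:T, w4:T, w7:T. ✓
w3: successors {w5}; ¬p ∨ □◇p there: w5:T. ✓
w4: successors {w1, w2, w5, w6}; ¬p ∨ □◇p there: w1:T, w2:T, w5:T, w6:T. ✓
w5: successors {w3, w7}; ¬p ∨ □◇p there: w3:T, w7:T. ✓
w6: successors {w2}; ¬p ∨ □◇p there: w2:T. ✓
w7: successors {w1, w3}; ¬p ∨ □◇p there: w1:T, w3:T. ✓
Satisfying worlds: {w1, w2, w3, w4, w5, w6, w7}.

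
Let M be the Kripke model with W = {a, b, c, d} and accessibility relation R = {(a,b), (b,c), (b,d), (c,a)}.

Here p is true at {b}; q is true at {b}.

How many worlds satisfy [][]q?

a: successors {b}; []q there: b:F. ✗
b: successors {c, d}; []q there: c:F, d:T. ✗
c: successors {a}; []q there: a:T. ✓
d: no successors, so [][]q holds vacuously. ✓
Satisfying worlds: {c, d}.

2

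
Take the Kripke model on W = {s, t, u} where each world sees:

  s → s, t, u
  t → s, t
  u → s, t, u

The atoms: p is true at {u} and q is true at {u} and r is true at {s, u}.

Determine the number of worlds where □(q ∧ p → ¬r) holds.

s: successors {s, t, u}; q ∧ p → ¬r there: s:T, t:T, u:F. ✗
t: successors {s, t}; q ∧ p → ¬r there: s:T, t:T. ✓
u: successors {s, t, u}; q ∧ p → ¬r there: s:T, t:T, u:F. ✗
Satisfying worlds: {t}.

1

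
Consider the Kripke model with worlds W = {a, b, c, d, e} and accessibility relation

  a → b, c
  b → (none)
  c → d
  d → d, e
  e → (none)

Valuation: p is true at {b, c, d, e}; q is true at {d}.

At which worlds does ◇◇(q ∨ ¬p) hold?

a: successors {b, c}; ◇(q ∨ ¬p) there: b:F, c:T. ✓
b: no successors, so ◇◇(q ∨ ¬p) fails. ✗
c: successors {d}; ◇(q ∨ ¬p) there: d:T. ✓
d: successors {d, e}; ◇(q ∨ ¬p) there: d:T, e:F. ✓
e: no successors, so ◇◇(q ∨ ¬p) fails. ✗

{a, c, d}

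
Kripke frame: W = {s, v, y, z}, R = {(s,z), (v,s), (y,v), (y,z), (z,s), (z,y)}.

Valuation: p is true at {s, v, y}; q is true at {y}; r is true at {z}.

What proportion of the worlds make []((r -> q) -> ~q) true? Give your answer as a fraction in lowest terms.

3/4

s: successors {z}; (r -> q) -> ~q there: z:T. ✓
v: successors {s}; (r -> q) -> ~q there: s:T. ✓
y: successors {v, z}; (r -> q) -> ~q there: v:T, z:T. ✓
z: successors {s, y}; (r -> q) -> ~q there: s:T, y:F. ✗
That's 3 of 4 worlds, so 3/4.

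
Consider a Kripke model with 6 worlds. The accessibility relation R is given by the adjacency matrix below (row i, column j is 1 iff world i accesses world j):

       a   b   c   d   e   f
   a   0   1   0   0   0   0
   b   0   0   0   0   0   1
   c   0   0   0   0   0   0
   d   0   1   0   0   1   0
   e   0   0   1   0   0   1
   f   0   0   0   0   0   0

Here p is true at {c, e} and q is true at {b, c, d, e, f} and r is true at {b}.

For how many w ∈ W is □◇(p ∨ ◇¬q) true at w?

2

a: successors {b}; ◇(p ∨ ◇¬q) there: b:F. ✗
b: successors {f}; ◇(p ∨ ◇¬q) there: f:F. ✗
c: no successors, so □◇(p ∨ ◇¬q) holds vacuously. ✓
d: successors {b, e}; ◇(p ∨ ◇¬q) there: b:F, e:T. ✗
e: successors {c, f}; ◇(p ∨ ◇¬q) there: c:F, f:F. ✗
f: no successors, so □◇(p ∨ ◇¬q) holds vacuously. ✓
Satisfying worlds: {c, f}.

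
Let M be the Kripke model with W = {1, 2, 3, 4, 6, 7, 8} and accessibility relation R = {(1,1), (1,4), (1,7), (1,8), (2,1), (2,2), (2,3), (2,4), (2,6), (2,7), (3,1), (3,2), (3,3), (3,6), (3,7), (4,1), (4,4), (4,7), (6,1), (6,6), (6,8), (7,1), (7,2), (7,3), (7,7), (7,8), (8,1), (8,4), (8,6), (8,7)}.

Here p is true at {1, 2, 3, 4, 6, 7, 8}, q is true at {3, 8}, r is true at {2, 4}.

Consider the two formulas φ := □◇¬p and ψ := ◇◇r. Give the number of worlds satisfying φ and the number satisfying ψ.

For □◇¬p:
1: successors {1, 4, 7, 8}; ◇¬p there: 1:F, 4:F, 7:F, 8:F. ✗
2: successors {1, 2, 3, 4, 6, 7}; ◇¬p there: 1:F, 2:F, 3:F, 4:F, 6:F, 7:F. ✗
3: successors {1, 2, 3, 6, 7}; ◇¬p there: 1:F, 2:F, 3:F, 6:F, 7:F. ✗
4: successors {1, 4, 7}; ◇¬p there: 1:F, 4:F, 7:F. ✗
6: successors {1, 6, 8}; ◇¬p there: 1:F, 6:F, 8:F. ✗
7: successors {1, 2, 3, 7, 8}; ◇¬p there: 1:F, 2:F, 3:F, 7:F, 8:F. ✗
8: successors {1, 4, 6, 7}; ◇¬p there: 1:F, 4:F, 6:F, 7:F. ✗
— 0 worlds.
For ◇◇r:
1: successors {1, 4, 7, 8}; ◇r there: 1:T, 4:T, 7:T, 8:T. ✓
2: successors {1, 2, 3, 4, 6, 7}; ◇r there: 1:T, 2:T, 3:T, 4:T, 6:F, 7:T. ✓
3: successors {1, 2, 3, 6, 7}; ◇r there: 1:T, 2:T, 3:T, 6:F, 7:T. ✓
4: successors {1, 4, 7}; ◇r there: 1:T, 4:T, 7:T. ✓
6: successors {1, 6, 8}; ◇r there: 1:T, 6:F, 8:T. ✓
7: successors {1, 2, 3, 7, 8}; ◇r there: 1:T, 2:T, 3:T, 7:T, 8:T. ✓
8: successors {1, 4, 6, 7}; ◇r there: 1:T, 4:T, 6:F, 7:T. ✓
— 7 worlds.

0 and 7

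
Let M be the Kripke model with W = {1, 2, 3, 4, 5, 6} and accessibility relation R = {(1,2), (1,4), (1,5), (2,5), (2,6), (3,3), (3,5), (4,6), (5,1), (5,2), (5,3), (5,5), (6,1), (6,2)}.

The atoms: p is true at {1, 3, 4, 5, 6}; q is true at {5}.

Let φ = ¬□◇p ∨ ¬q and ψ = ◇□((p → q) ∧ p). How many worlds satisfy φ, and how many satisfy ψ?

For ¬□◇p ∨ ¬q:
1: ¬□◇p is F, ¬q is T. ✓
2: ¬□◇p is F, ¬q is T. ✓
3: ¬□◇p is F, ¬q is T. ✓
4: ¬□◇p is F, ¬q is T. ✓
5: ¬□◇p is F, ¬q is F. ✗
6: ¬□◇p is F, ¬q is T. ✓
— 5 worlds.
For ◇□((p → q) ∧ p):
1: successors {2, 4, 5}; □((p → q) ∧ p) there: 2:F, 4:F, 5:F. ✗
2: successors {5, 6}; □((p → q) ∧ p) there: 5:F, 6:F. ✗
3: successors {3, 5}; □((p → q) ∧ p) there: 3:F, 5:F. ✗
4: successors {6}; □((p → q) ∧ p) there: 6:F. ✗
5: successors {1, 2, 3, 5}; □((p → q) ∧ p) there: 1:F, 2:F, 3:F, 5:F. ✗
6: successors {1, 2}; □((p → q) ∧ p) there: 1:F, 2:F. ✗
— 0 worlds.

5 and 0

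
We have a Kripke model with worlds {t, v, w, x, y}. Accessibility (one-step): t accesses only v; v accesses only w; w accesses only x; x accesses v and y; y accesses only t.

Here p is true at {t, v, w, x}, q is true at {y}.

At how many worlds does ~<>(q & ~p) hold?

t: <>(q & ~p) is F. ✓
v: <>(q & ~p) is F. ✓
w: <>(q & ~p) is F. ✓
x: <>(q & ~p) is T. ✗
y: <>(q & ~p) is F. ✓
Satisfying worlds: {t, v, w, y}.

4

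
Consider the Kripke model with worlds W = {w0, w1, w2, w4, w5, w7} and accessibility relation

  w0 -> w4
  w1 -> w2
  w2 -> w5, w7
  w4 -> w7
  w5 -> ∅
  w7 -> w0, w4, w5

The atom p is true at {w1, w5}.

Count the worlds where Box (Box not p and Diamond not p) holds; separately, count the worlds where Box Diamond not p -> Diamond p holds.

2 and 2

For Box (Box not p and Diamond not p):
w0: successors {w4}; Box not p and Diamond not p there: w4:T. ✓
w1: successors {w2}; Box not p and Diamond not p there: w2:F. ✗
w2: successors {w5, w7}; Box not p and Diamond not p there: w5:F, w7:F. ✗
w4: successors {w7}; Box not p and Diamond not p there: w7:F. ✗
w5: no successors, so Box (Box not p and Diamond not p) holds vacuously. ✓
w7: successors {w0, w4, w5}; Box not p and Diamond not p there: w0:T, w4:T, w5:F. ✗
— 2 worlds.
For Box Diamond not p -> Diamond p:
w0: Box Diamond not p is T, Diamond p is F. ✗
w1: Box Diamond not p is T, Diamond p is F. ✗
w2: Box Diamond not p is F, Diamond p is T. ✓
w4: Box Diamond not p is T, Diamond p is F. ✗
w5: Box Diamond not p is T, Diamond p is F. ✗
w7: Box Diamond not p is F, Diamond p is T. ✓
— 2 worlds.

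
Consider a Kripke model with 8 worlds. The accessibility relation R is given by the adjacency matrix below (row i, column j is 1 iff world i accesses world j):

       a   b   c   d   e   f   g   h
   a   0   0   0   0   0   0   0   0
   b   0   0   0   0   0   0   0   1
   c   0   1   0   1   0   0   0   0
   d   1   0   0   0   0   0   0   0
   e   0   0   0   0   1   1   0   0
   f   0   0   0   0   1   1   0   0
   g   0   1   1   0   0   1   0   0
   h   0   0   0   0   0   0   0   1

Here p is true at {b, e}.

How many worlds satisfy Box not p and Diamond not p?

3

a: Box not p is T, Diamond not p is F. ✗
b: Box not p is T, Diamond not p is T. ✓
c: Box not p is F, Diamond not p is T. ✗
d: Box not p is T, Diamond not p is T. ✓
e: Box not p is F, Diamond not p is T. ✗
f: Box not p is F, Diamond not p is T. ✗
g: Box not p is F, Diamond not p is T. ✗
h: Box not p is T, Diamond not p is T. ✓
Satisfying worlds: {b, d, h}.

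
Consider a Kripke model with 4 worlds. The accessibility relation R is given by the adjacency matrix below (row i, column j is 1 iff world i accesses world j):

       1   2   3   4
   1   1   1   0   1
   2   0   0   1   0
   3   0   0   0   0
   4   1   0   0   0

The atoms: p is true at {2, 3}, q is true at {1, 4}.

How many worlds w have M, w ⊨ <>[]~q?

2

1: successors {1, 2, 4}; []~q there: 1:F, 2:T, 4:F. ✓
2: successors {3}; []~q there: 3:T. ✓
3: no successors, so <>[]~q fails. ✗
4: successors {1}; []~q there: 1:F. ✗
Satisfying worlds: {1, 2}.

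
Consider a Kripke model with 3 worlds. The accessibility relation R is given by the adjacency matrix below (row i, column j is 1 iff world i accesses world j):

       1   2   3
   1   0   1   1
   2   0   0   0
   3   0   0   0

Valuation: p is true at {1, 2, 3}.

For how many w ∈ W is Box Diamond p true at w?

2

1: successors {2, 3}; Diamond p there: 2:F, 3:F. ✗
2: no successors, so Box Diamond p holds vacuously. ✓
3: no successors, so Box Diamond p holds vacuously. ✓
Satisfying worlds: {2, 3}.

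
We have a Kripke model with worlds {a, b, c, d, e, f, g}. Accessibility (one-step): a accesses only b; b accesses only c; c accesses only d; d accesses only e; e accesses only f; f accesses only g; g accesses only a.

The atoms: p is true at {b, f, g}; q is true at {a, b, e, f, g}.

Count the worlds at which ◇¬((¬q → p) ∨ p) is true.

2

a: successors {b}; ¬((¬q → p) ∨ p) there: b:F. ✗
b: successors {c}; ¬((¬q → p) ∨ p) there: c:T. ✓
c: successors {d}; ¬((¬q → p) ∨ p) there: d:T. ✓
d: successors {e}; ¬((¬q → p) ∨ p) there: e:F. ✗
e: successors {f}; ¬((¬q → p) ∨ p) there: f:F. ✗
f: successors {g}; ¬((¬q → p) ∨ p) there: g:F. ✗
g: successors {a}; ¬((¬q → p) ∨ p) there: a:F. ✗
Satisfying worlds: {b, c}.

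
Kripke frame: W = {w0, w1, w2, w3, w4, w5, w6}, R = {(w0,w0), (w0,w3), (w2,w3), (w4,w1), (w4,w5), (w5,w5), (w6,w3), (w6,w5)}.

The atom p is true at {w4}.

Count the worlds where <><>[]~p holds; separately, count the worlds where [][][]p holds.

For <><>[]~p:
w0: successors {w0, w3}; <>[]~p there: w0:T, w3:F. ✓
w1: no successors, so <><>[]~p fails. ✗
w2: successors {w3}; <>[]~p there: w3:F. ✗
w3: no successors, so <><>[]~p fails. ✗
w4: successors {w1, w5}; <>[]~p there: w1:F, w5:T. ✓
w5: successors {w5}; <>[]~p there: w5:T. ✓
w6: successors {w3, w5}; <>[]~p there: w3:F, w5:T. ✓
— 4 worlds.
For [][][]p:
w0: successors {w0, w3}; [][]p there: w0:F, w3:T. ✗
w1: no successors, so [][][]p holds vacuously. ✓
w2: successors {w3}; [][]p there: w3:T. ✓
w3: no successors, so [][][]p holds vacuously. ✓
w4: successors {w1, w5}; [][]p there: w1:T, w5:F. ✗
w5: successors {w5}; [][]p there: w5:F. ✗
w6: successors {w3, w5}; [][]p there: w3:T, w5:F. ✗
— 3 worlds.

4 and 3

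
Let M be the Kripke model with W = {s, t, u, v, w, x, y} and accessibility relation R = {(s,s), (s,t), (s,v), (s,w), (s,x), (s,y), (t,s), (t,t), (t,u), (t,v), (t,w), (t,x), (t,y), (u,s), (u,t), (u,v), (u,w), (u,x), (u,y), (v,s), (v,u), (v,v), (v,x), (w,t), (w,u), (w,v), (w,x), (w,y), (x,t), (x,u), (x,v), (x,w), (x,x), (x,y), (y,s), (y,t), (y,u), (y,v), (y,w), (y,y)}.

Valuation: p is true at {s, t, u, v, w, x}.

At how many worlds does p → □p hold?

s: p is T, □p is F. ✗
t: p is T, □p is F. ✗
u: p is T, □p is F. ✗
v: p is T, □p is T. ✓
w: p is T, □p is F. ✗
x: p is T, □p is F. ✗
y: p is F, □p is F. ✓
Satisfying worlds: {v, y}.

2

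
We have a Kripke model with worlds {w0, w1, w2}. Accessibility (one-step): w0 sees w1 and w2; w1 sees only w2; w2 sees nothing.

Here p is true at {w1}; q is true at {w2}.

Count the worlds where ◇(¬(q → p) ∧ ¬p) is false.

w0: successors {w1, w2}; ¬(q → p) ∧ ¬p there: w1:F, w2:T. ✓
w1: successors {w2}; ¬(q → p) ∧ ¬p there: w2:T. ✓
w2: no successors, so ◇(¬(q → p) ∧ ¬p) fails. ✗
Satisfying worlds: {w0, w1}.
So ◇(¬(q → p) ∧ ¬p) fails at the other 1 world.

1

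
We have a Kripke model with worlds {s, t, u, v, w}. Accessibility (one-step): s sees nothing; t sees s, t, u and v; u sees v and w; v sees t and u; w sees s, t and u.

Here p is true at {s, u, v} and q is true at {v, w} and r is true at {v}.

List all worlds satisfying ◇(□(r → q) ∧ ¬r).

s: no successors, so ◇(□(r → q) ∧ ¬r) fails. ✗
t: successors {s, t, u, v}; □(r → q) ∧ ¬r there: s:T, t:T, u:T, v:F. ✓
u: successors {v, w}; □(r → q) ∧ ¬r there: v:F, w:T. ✓
v: successors {t, u}; □(r → q) ∧ ¬r there: t:T, u:T. ✓
w: successors {s, t, u}; □(r → q) ∧ ¬r there: s:T, t:T, u:T. ✓

{t, u, v, w}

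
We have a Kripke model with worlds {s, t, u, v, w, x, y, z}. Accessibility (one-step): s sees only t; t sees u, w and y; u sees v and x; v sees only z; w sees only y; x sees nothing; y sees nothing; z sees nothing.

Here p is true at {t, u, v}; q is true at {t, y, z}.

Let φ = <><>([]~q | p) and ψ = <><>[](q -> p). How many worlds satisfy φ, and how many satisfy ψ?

For <><>([]~q | p):
s: successors {t}; <>([]~q | p) there: t:T. ✓
t: successors {u, w, y}; <>([]~q | p) there: u:T, w:T, y:F. ✓
u: successors {v, x}; <>([]~q | p) there: v:T, x:F. ✓
v: successors {z}; <>([]~q | p) there: z:F. ✗
w: successors {y}; <>([]~q | p) there: y:F. ✗
x: no successors, so <><>([]~q | p) fails. ✗
y: no successors, so <><>([]~q | p) fails. ✗
z: no successors, so <><>([]~q | p) fails. ✗
— 3 worlds.
For <><>[](q -> p):
s: successors {t}; <>[](q -> p) there: t:T. ✓
t: successors {u, w, y}; <>[](q -> p) there: u:T, w:T, y:F. ✓
u: successors {v, x}; <>[](q -> p) there: v:T, x:F. ✓
v: successors {z}; <>[](q -> p) there: z:F. ✗
w: successors {y}; <>[](q -> p) there: y:F. ✗
x: no successors, so <><>[](q -> p) fails. ✗
y: no successors, so <><>[](q -> p) fails. ✗
z: no successors, so <><>[](q -> p) fails. ✗
— 3 worlds.

3 and 3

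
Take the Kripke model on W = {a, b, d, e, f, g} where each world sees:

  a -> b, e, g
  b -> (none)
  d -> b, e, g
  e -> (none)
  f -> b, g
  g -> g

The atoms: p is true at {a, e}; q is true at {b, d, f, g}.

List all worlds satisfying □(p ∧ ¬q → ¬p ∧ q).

{b, e, f, g}

a: successors {b, e, g}; p ∧ ¬q → ¬p ∧ q there: b:T, e:F, g:T. ✗
b: no successors, so □(p ∧ ¬q → ¬p ∧ q) holds vacuously. ✓
d: successors {b, e, g}; p ∧ ¬q → ¬p ∧ q there: b:T, e:F, g:T. ✗
e: no successors, so □(p ∧ ¬q → ¬p ∧ q) holds vacuously. ✓
f: successors {b, g}; p ∧ ¬q → ¬p ∧ q there: b:T, g:T. ✓
g: successors {g}; p ∧ ¬q → ¬p ∧ q there: g:T. ✓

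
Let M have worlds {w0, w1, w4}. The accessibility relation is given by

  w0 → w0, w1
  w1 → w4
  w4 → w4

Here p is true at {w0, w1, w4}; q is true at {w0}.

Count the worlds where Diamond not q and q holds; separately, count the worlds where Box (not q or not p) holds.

1 and 2

For Diamond not q and q:
w0: Diamond not q is T, q is T. ✓
w1: Diamond not q is T, q is F. ✗
w4: Diamond not q is T, q is F. ✗
— 1 world.
For Box (not q or not p):
w0: successors {w0, w1}; not q or not p there: w0:F, w1:T. ✗
w1: successors {w4}; not q or not p there: w4:T. ✓
w4: successors {w4}; not q or not p there: w4:T. ✓
— 2 worlds.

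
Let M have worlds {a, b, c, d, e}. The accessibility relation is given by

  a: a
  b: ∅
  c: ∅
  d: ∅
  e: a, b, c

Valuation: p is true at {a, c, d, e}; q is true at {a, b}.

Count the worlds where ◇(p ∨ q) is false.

a: successors {a}; p ∨ q there: a:T. ✓
b: no successors, so ◇(p ∨ q) fails. ✗
c: no successors, so ◇(p ∨ q) fails. ✗
d: no successors, so ◇(p ∨ q) fails. ✗
e: successors {a, b, c}; p ∨ q there: a:T, b:T, c:T. ✓
Satisfying worlds: {a, e}.
So ◇(p ∨ q) fails at the other 3 worlds.

3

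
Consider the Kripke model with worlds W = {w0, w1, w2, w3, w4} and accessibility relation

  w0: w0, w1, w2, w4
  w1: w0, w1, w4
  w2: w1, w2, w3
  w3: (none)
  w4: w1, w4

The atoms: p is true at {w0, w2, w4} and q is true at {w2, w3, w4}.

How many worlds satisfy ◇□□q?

1

w0: successors {w0, w1, w2, w4}; □□q there: w0:F, w1:F, w2:F, w4:F. ✗
w1: successors {w0, w1, w4}; □□q there: w0:F, w1:F, w4:F. ✗
w2: successors {w1, w2, w3}; □□q there: w1:F, w2:F, w3:T. ✓
w3: no successors, so ◇□□q fails. ✗
w4: successors {w1, w4}; □□q there: w1:F, w4:F. ✗
Satisfying worlds: {w2}.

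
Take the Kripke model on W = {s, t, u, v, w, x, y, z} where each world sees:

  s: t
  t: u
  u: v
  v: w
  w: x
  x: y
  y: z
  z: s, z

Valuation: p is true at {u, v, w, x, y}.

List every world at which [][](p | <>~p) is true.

{s, t, u, v, w, x, y}

s: successors {t}; [](p | <>~p) there: t:T. ✓
t: successors {u}; [](p | <>~p) there: u:T. ✓
u: successors {v}; [](p | <>~p) there: v:T. ✓
v: successors {w}; [](p | <>~p) there: w:T. ✓
w: successors {x}; [](p | <>~p) there: x:T. ✓
x: successors {y}; [](p | <>~p) there: y:T. ✓
y: successors {z}; [](p | <>~p) there: z:T. ✓
z: successors {s, z}; [](p | <>~p) there: s:F, z:T. ✗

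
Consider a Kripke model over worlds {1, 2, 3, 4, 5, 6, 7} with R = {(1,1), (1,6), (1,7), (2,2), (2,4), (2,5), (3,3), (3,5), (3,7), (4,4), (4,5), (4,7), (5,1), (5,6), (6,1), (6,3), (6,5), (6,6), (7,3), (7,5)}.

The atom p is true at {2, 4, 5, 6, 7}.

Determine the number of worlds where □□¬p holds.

1: successors {1, 6, 7}; □¬p there: 1:F, 6:F, 7:F. ✗
2: successors {2, 4, 5}; □¬p there: 2:F, 4:F, 5:F. ✗
3: successors {3, 5, 7}; □¬p there: 3:F, 5:F, 7:F. ✗
4: successors {4, 5, 7}; □¬p there: 4:F, 5:F, 7:F. ✗
5: successors {1, 6}; □¬p there: 1:F, 6:F. ✗
6: successors {1, 3, 5, 6}; □¬p there: 1:F, 3:F, 5:F, 6:F. ✗
7: successors {3, 5}; □¬p there: 3:F, 5:F. ✗
Satisfying worlds: ∅.

0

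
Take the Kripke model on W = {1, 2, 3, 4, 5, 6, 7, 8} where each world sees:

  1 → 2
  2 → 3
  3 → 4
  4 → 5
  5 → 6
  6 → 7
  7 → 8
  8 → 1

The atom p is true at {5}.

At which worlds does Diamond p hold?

{4}

1: successors {2}; p there: 2:F. ✗
2: successors {3}; p there: 3:F. ✗
3: successors {4}; p there: 4:F. ✗
4: successors {5}; p there: 5:T. ✓
5: successors {6}; p there: 6:F. ✗
6: successors {7}; p there: 7:F. ✗
7: successors {8}; p there: 8:F. ✗
8: successors {1}; p there: 1:F. ✗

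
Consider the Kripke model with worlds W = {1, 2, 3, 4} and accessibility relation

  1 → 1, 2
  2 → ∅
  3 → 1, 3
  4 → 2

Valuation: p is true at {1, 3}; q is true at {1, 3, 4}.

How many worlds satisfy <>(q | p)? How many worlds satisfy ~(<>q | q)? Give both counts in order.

2 and 1

For <>(q | p):
1: successors {1, 2}; q | p there: 1:T, 2:F. ✓
2: no successors, so <>(q | p) fails. ✗
3: successors {1, 3}; q | p there: 1:T, 3:T. ✓
4: successors {2}; q | p there: 2:F. ✗
— 2 worlds.
For ~(<>q | q):
1: <>q | q is T. ✗
2: <>q | q is F. ✓
3: <>q | q is T. ✗
4: <>q | q is T. ✗
— 1 world.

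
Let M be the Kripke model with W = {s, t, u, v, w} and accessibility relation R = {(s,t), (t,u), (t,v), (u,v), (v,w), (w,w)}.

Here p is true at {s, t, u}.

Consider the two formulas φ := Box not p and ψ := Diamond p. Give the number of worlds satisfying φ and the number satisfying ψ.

3 and 2

For Box not p:
s: successors {t}; not p there: t:F. ✗
t: successors {u, v}; not p there: u:F, v:T. ✗
u: successors {v}; not p there: v:T. ✓
v: successors {w}; not p there: w:T. ✓
w: successors {w}; not p there: w:T. ✓
— 3 worlds.
For Diamond p:
s: successors {t}; p there: t:T. ✓
t: successors {u, v}; p there: u:T, v:F. ✓
u: successors {v}; p there: v:F. ✗
v: successors {w}; p there: w:F. ✗
w: successors {w}; p there: w:F. ✗
— 2 worlds.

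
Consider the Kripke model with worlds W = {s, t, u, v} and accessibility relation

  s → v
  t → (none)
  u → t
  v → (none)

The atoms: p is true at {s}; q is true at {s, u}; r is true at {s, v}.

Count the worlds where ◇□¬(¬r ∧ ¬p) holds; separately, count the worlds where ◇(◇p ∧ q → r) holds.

2 and 2

For ◇□¬(¬r ∧ ¬p):
s: successors {v}; □¬(¬r ∧ ¬p) there: v:T. ✓
t: no successors, so ◇□¬(¬r ∧ ¬p) fails. ✗
u: successors {t}; □¬(¬r ∧ ¬p) there: t:T. ✓
v: no successors, so ◇□¬(¬r ∧ ¬p) fails. ✗
— 2 worlds.
For ◇(◇p ∧ q → r):
s: successors {v}; ◇p ∧ q → r there: v:T. ✓
t: no successors, so ◇(◇p ∧ q → r) fails. ✗
u: successors {t}; ◇p ∧ q → r there: t:T. ✓
v: no successors, so ◇(◇p ∧ q → r) fails. ✗
— 2 worlds.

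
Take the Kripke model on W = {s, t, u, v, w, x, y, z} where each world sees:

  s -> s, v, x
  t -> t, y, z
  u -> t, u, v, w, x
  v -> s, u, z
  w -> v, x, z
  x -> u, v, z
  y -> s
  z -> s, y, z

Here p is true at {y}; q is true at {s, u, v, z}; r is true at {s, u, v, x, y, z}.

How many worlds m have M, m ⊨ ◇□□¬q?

0

s: successors {s, v, x}; □□¬q there: s:F, v:F, x:F. ✗
t: successors {t, y, z}; □□¬q there: t:F, y:F, z:F. ✗
u: successors {t, u, v, w, x}; □□¬q there: t:F, u:F, v:F, w:F, x:F. ✗
v: successors {s, u, z}; □□¬q there: s:F, u:F, z:F. ✗
w: successors {v, x, z}; □□¬q there: v:F, x:F, z:F. ✗
x: successors {u, v, z}; □□¬q there: u:F, v:F, z:F. ✗
y: successors {s}; □□¬q there: s:F. ✗
z: successors {s, y, z}; □□¬q there: s:F, y:F, z:F. ✗
Satisfying worlds: ∅.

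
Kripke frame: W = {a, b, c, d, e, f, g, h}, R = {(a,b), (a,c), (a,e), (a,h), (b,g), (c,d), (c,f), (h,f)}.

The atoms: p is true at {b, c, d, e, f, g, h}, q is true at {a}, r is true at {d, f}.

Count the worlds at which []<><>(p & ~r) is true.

a: successors {b, c, e, h}; <><>(p & ~r) there: b:F, c:F, e:F, h:F. ✗
b: successors {g}; <><>(p & ~r) there: g:F. ✗
c: successors {d, f}; <><>(p & ~r) there: d:F, f:F. ✗
d: no successors, so []<><>(p & ~r) holds vacuously. ✓
e: no successors, so []<><>(p & ~r) holds vacuously. ✓
f: no successors, so []<><>(p & ~r) holds vacuously. ✓
g: no successors, so []<><>(p & ~r) holds vacuously. ✓
h: successors {f}; <><>(p & ~r) there: f:F. ✗
Satisfying worlds: {d, e, f, g}.

4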